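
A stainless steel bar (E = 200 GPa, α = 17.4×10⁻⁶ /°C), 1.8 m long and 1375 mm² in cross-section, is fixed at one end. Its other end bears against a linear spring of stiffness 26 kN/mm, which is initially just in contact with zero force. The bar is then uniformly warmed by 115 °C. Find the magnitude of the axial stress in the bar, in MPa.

If the spring were absent the bar would lengthen by αΔT L = 17.4×10⁻⁶ × 115 × 1800 = 3.602 mm.
Let P be the compressive force at the spring. The bar shortens elastically by PL/(AE) and the spring compresses by P/k; together these equal δ_free.
P [ L/(AE) + 1/k ] = δ_free → P [ 1800/(1375×200×10³) + 1/(26×10³) ] = 3.602.
P = 3.602 / 4.501×10⁻⁵ = 80030 N.
σ = P/A = 80030/1375 = 58.2 MPa.

σ ≈ 58.2 MPa (compressive)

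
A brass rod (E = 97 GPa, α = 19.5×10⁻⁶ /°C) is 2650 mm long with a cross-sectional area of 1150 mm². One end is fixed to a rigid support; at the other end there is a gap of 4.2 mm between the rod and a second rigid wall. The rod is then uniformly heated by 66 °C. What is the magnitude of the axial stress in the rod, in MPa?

Free thermal elongation = αΔT L = 19.5×10⁻⁶ × 66 × 2650 = 3.411 mm.
This is smaller than the 4.2 mm clearance, so the rod expands freely without reaching the stop — the stress is zero.

σ ≈ 0 MPa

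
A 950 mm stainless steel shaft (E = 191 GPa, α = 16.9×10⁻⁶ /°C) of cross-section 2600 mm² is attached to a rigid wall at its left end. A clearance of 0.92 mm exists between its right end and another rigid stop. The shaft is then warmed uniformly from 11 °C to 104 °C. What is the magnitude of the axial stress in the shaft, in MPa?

Unrestrained expansion: δ_free = αΔT L = 16.9×10⁻⁶ × 93 × 950 = 1.493 mm.
The gap closes (δ_free > 0.92 mm) and the wall then resists a further 1.493 − 0.92 = 0.5731 mm of expansion.
That suppressed elongation corresponds to σ = E·Δ/L = 191×10³ × 0.5731/950 = 115.2 MPa.

σ ≈ 115 MPa (compressive)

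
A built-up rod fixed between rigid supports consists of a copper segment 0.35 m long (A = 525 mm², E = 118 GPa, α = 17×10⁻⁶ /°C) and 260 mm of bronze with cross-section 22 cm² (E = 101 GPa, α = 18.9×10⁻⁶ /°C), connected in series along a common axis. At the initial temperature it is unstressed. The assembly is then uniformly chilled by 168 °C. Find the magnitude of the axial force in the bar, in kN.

P ≈ 268 kN (tensile)

If the supports were absent, the total length change would be Σ αᵢΔT Lᵢ = 17×10⁻⁶×168×350 + 18.9×10⁻⁶×168×260 = 1.825 mm.
The rigid supports impose zero overall length change; the single axial force P common to all segments must satisfy P Σ Lᵢ/(AᵢEᵢ) = δ_free.
The series flexibility is Σ Lᵢ/(AᵢEᵢ) = 350/(525×118×10³) + 260/(2200×101×10³) = 6.82×10⁻⁶ mm/N.
P = 1.825 / 6.82×10⁻⁶ = 267600 N = 267.6 kN, tensile.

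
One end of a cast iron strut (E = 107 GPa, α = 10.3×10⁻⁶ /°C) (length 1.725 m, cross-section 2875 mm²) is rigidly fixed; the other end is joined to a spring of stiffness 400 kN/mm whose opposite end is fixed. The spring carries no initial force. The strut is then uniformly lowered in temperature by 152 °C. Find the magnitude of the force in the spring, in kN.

P ≈ 333 kN

The unrestrained thermal change is αΔT L = 10.3×10⁻⁶ × 152 × 1725 = 2.701 mm.
Let P be the tensile force in the spring. The strut extends elastically by PL/(AE) and the spring stretches by P/k; together these equal δ_free.
So P = δ_free / [L/(AE) + 1/k] = 2.701 / [ 1725/(2875×107×10³) + 1/(400×10³) ].
P = 2.701 / 8.107×10⁻⁶ = 333100 N.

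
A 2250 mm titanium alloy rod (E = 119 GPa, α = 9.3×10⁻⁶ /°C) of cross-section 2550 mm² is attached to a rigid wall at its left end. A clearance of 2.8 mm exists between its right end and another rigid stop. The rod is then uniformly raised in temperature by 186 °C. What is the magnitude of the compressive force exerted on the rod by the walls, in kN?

Free thermal elongation = αΔT L = 9.3×10⁻⁶ × 186 × 2250 = 3.892 mm.
After closing the 2.8 mm clearance, 3.892 − 2.8 = 1.092 mm of expansion remains to be suppressed by the wall.
Compatibility: PL/(AE) = 1.092 mm, so σ = P/A = E × (1.092/2250) = 57.76 MPa.
Force on the wall = σA = 57.76 × 2550 mm² = 147.3 kN.

P ≈ 147 kN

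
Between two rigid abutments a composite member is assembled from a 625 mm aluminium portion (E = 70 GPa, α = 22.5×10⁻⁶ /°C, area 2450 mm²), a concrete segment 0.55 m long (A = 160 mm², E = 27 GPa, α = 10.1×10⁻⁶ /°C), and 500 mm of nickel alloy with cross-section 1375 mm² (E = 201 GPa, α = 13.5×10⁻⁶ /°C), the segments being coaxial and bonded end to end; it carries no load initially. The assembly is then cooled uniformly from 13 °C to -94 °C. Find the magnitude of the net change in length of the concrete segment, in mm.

With the walls removed the bar would change length by δ_free = Σ αᵢΔT Lᵢ = 22.5×10⁻⁶×107×625 + 10.1×10⁻⁶×107×550 + 13.5×10⁻⁶×107×500 = 2.821 mm.
Since the ends are fixed, an axial force P builds up, equal in every segment, with P · Σ Lᵢ/(AᵢEᵢ) = δ_free.
The series flexibility is Σ Lᵢ/(AᵢEᵢ) = 625/(2450×70×10³) + 550/(160×27×10³) + 500/(1375×201×10³) = 0.0001328 mm/N.
Hence P = δ_free / Σ(L/AE) = 2.821/0.0001328 = 21.25 kN (tensile).
For the concrete segment, free thermal change = 10.1×10⁻⁶×107×550 = 0.5944 mm and elastic change from P = 21250×550/(160×27×10³) = 2.705 mm; these oppose, so the net change is 2.11 mm (segment lengthens).

|ΔL| ≈ 2.11 mm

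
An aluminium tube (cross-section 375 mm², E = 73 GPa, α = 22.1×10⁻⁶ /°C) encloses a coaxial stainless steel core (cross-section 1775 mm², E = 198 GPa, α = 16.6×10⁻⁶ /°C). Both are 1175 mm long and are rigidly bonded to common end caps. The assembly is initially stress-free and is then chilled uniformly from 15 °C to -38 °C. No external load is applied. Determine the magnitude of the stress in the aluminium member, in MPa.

σ ≈ 19.7 MPa (tensile)

Both members must finish at the same length. With the larger α, the aluminium tends to over-contract; the plates restrain it, putting the aluminium in tension and the stainless steel in compression. With no external load the two internal forces are equal and opposite, magnitude P.
Setting the final lengths equal and cancelling L: (α₁ − α₂)ΔT = P/(A₁E₁) + P/(A₂E₂).
|α₁ − α₂|·ΔT = 5.5×10⁻⁶ × 53 = 0.0002915.
1/(A₁E₁) + 1/(A₂E₂) = 1/(375×73×10³) + 1/(1775×198×10³) = 3.938×10⁻⁸ N⁻¹.
So P = 0.0002915 / 3.938×10⁻⁸ = 7.403 kN.
σ_{aluminium} = P/A₁ = 7403/375 = 19.74 MPa, tensile.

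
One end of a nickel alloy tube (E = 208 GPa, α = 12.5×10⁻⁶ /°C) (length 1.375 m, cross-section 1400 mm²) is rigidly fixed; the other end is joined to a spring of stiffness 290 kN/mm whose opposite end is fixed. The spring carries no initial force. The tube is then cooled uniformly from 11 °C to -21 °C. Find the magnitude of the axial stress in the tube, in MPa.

σ ≈ 48.1 MPa (tensile)

Free thermal contraction: δ_free = αΔT L = 12.5×10⁻⁶ × 32 × 1375 = 0.55 mm.
With a force P in the spring, the elastic change of the tube is PL/(AE) and that of the spring is P/k; compatibility requires their sum to equal δ_free.
So P = δ_free / [L/(AE) + 1/k] = 0.55 / [ 1375/(1400×208×10³) + 1/(290×10³) ].
P = 0.55 / 8.17×10⁻⁶ = 67320 N.
σ = P/A = 67320/1400 = 48.08 MPa.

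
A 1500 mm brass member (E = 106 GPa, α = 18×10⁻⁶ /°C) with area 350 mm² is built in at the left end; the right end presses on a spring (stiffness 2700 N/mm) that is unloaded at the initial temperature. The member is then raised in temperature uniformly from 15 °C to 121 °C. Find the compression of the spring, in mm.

δ ≈ 2.58 mm

If the spring were absent the member would lengthen by αΔT L = 18×10⁻⁶ × 106 × 1500 = 2.862 mm.
With a force P in the spring, the elastic change of the member is PL/(AE) and that of the spring is P/k; compatibility requires their sum to equal δ_free.
P [ L/(AE) + 1/k ] = δ_free → P [ 1500/(350×106×10³) + 1/(2700) ] = 2.862.
P = 2.862 / 0.0004108 = 6967 N.
Spring compression = P/k = 6967/(2700) = 2.58 mm.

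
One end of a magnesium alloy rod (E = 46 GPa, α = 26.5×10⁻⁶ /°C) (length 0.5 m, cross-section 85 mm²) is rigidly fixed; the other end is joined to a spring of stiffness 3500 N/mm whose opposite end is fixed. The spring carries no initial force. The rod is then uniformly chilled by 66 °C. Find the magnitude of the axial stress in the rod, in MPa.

σ ≈ 24.9 MPa (tensile)

If the spring were absent the rod would shorten by αΔT L = 26.5×10⁻⁶ × 66 × 500 = 0.8745 mm.
Let P be the tensile force in the spring. The rod extends elastically by PL/(AE) and the spring stretches by P/k; together these equal δ_free.
P [ L/(AE) + 1/k ] = δ_free → P [ 500/(85×46×10³) + 1/(3500) ] = 0.8745.
P = 0.8745 / 0.0004136 = 2114 N.
σ = P/A = 2114/85 = 24.88 MPa.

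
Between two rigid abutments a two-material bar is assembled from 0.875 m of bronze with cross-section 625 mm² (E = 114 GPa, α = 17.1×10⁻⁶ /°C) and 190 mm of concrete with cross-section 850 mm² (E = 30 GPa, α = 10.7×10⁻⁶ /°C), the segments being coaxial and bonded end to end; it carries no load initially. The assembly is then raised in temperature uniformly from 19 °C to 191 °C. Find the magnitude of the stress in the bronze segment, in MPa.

σ ≈ 237 MPa (compressive)

If the supports were absent, the total length change would be Σ αᵢΔT Lᵢ = 17.1×10⁻⁶×172×875 + 10.7×10⁻⁶×172×190 = 2.923 mm.
Since the ends are fixed, an axial force P builds up, equal in every segment, with P · Σ Lᵢ/(AᵢEᵢ) = δ_free.
The series flexibility is Σ Lᵢ/(AᵢEᵢ) = 875/(625×114×10³) + 190/(850×30×10³) = 1.973×10⁻⁵ mm/N.
So P = 2.923 / 1.973×10⁻⁵ = 148.1 kN, compressive.
σ_{bronze} = P / A = 148100 / 625 = 237 MPa.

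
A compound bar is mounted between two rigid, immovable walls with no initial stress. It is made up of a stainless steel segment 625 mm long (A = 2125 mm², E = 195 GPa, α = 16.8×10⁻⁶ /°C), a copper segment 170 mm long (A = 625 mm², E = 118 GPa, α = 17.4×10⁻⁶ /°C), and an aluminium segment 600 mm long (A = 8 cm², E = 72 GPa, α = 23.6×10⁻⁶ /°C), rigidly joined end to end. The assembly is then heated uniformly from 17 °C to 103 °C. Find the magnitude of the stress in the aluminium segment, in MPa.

Free thermal expansion of the whole bar: Σ αᵢΔT Lᵢ = 16.8×10⁻⁶×86×625 + 17.4×10⁻⁶×86×170 + 23.6×10⁻⁶×86×600 = 2.375 mm.
The rigid supports impose zero overall length change; the single axial force P common to all segments must satisfy P Σ Lᵢ/(AᵢEᵢ) = δ_free.
The series flexibility is Σ Lᵢ/(AᵢEᵢ) = 625/(2125×195×10³) + 170/(625×118×10³) + 600/(800×72×10³) = 1.423×10⁻⁵ mm/N.
P = 2.375 / 1.423×10⁻⁵ = 166900 N = 166.9 kN, compressive.
σ_{aluminium} = P / A = 166900 / 800 = 208.6 MPa.

σ ≈ 209 MPa (compressive)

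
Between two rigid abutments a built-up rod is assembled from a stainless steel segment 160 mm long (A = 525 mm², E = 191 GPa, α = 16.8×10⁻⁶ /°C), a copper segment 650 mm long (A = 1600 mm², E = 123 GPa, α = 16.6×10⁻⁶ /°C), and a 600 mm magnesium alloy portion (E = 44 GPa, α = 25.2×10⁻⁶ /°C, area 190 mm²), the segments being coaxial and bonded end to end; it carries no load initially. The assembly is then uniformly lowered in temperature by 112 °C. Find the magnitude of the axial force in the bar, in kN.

Free thermal contraction of the whole bar: Σ αᵢΔT Lᵢ = 16.8×10⁻⁶×112×160 + 16.6×10⁻⁶×112×650 + 25.2×10⁻⁶×112×600 = 3.203 mm.
The walls prevent any net length change, so an axial force P (same in every segment) develops. Compatibility: P · Σ Lᵢ/(AᵢEᵢ) = δ_free.
Σ Lᵢ/(AᵢEᵢ) = 160/(525×191×10³) + 650/(1600×123×10³) + 600/(190×44×10³) = 7.667×10⁻⁵ mm/N.
Hence P = δ_free / Σ(L/AE) = 3.203/7.667×10⁻⁵ = 41.78 kN (tensile).

P ≈ 41.8 kN (tensile)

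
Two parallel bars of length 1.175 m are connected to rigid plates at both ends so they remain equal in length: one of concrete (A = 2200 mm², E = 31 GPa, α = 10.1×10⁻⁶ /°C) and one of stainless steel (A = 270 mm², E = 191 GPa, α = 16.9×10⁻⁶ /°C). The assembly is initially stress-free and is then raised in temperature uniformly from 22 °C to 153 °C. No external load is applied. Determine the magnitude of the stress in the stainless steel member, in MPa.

Equilibrium of a rigid end plate with no external load gives equal and opposite internal forces ±P in the two members. Since α_{stainless steel} > α_{concrete}, heating drives the stainless steel into compression and the concrete into tension.
Setting the final lengths equal and cancelling L: (α₁ − α₂)ΔT = P/(A₁E₁) + P/(A₂E₂).
|α₁ − α₂|·ΔT = 6.8×10⁻⁶ × 131 = 0.0008908.
1/(A₁E₁) + 1/(A₂E₂) = 1/(2200×31×10³) + 1/(270×191×10³) = 3.405×10⁻⁸ N⁻¹.
So P = 0.0008908 / 3.405×10⁻⁸ = 26.16 kN.
σ_{stainless steel} = P/A₂ = 26160/270 = 96.88 MPa, compressive.

σ ≈ 96.9 MPa (compressive)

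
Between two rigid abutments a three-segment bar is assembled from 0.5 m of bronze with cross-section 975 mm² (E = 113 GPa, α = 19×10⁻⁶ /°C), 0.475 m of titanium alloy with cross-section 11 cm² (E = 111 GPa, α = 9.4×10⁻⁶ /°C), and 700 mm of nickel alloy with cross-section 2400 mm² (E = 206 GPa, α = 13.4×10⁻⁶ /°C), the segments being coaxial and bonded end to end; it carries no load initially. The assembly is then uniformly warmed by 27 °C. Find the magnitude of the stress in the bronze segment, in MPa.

Free thermal expansion of the whole bar: Σ αᵢΔT Lᵢ = 19×10⁻⁶×27×500 + 9.4×10⁻⁶×27×475 + 13.4×10⁻⁶×27×700 = 0.6303 mm.
Since the ends are fixed, an axial force P builds up, equal in every segment, with P · Σ Lᵢ/(AᵢEᵢ) = δ_free.
Σ Lᵢ/(AᵢEᵢ) = 500/(975×113×10³) + 475/(1100×111×10³) + 700/(2400×206×10³) = 9.844×10⁻⁶ mm/N.
So P = 0.6303 / 9.844×10⁻⁶ = 64.03 kN, compressive.
σ_{bronze} = P / A = 64030 / 975 = 65.67 MPa.

σ ≈ 65.7 MPa (compressive)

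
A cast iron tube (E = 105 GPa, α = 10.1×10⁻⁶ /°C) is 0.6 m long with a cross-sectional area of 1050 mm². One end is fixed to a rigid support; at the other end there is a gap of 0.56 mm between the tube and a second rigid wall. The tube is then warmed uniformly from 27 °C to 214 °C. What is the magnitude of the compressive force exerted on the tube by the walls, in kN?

If the wall were absent the tube would grow by αΔT L = 10.1×10⁻⁶ × 187 × 600 = 1.133 mm.
The gap closes (δ_free > 0.56 mm) and the wall then resists a further 1.133 − 0.56 = 0.5732 mm of expansion.
So σ = E(δ_free − g)/L = 105×10³ × 0.5732/600 = 100.3 MPa.
P = σA = 100.3 × 1050 = 105.3 kN.

P ≈ 105 kN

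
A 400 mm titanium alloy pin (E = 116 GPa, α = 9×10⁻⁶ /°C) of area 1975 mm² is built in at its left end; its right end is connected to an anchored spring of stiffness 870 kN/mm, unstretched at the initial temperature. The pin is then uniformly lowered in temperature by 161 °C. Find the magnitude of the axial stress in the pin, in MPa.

If the spring were absent the pin would shorten by αΔT L = 9×10⁻⁶ × 161 × 400 = 0.5796 mm.
Let P be the tensile force in the spring. The pin extends elastically by PL/(AE) and the spring stretches by P/k; together these equal δ_free.
P [ L/(AE) + 1/k ] = δ_free → P [ 400/(1975×116×10³) + 1/(870×10³) ] = 0.5796.
P = 0.5796 / 2.895×10⁻⁶ = 200200 N.
σ = P/A = 200200/1975 = 101.4 MPa.

σ ≈ 101 MPa (tensile)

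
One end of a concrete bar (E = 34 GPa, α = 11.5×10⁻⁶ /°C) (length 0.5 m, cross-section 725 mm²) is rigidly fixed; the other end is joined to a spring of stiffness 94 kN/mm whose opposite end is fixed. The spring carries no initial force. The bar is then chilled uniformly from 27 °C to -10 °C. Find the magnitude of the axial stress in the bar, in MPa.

If the spring were absent the bar would shorten by αΔT L = 11.5×10⁻⁶ × 37 × 500 = 0.2127 mm.
With a force P in the spring, the elastic change of the bar is PL/(AE) and that of the spring is P/k; compatibility requires their sum to equal δ_free.
So P = δ_free / [L/(AE) + 1/k] = 0.2127 / [ 500/(725×34×10³) + 1/(94×10³) ].
P = 0.2127 / 3.092×10⁻⁵ = 6880 N.
σ = P/A = 6880/725 = 9.49 MPa.

σ ≈ 9.49 MPa (tensile)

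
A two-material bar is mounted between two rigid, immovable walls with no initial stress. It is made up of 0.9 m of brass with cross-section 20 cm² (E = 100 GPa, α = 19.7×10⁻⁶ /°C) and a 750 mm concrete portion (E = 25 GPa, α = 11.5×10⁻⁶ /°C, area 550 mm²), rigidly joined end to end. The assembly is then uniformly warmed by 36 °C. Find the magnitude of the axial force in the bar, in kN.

With the walls removed the bar would change length by δ_free = Σ αᵢΔT Lᵢ = 19.7×10⁻⁶×36×900 + 11.5×10⁻⁶×36×750 = 0.9488 mm.
Since the ends are fixed, an axial force P builds up, equal in every segment, with P · Σ Lᵢ/(AᵢEᵢ) = δ_free.
Σ Lᵢ/(AᵢEᵢ) = 900/(2000×100×10³) + 750/(550×25×10³) = 5.905×10⁻⁵ mm/N.
Hence P = δ_free / Σ(L/AE) = 0.9488/5.905×10⁻⁵ = 16.07 kN (compressive).

P ≈ 16.1 kN (compressive)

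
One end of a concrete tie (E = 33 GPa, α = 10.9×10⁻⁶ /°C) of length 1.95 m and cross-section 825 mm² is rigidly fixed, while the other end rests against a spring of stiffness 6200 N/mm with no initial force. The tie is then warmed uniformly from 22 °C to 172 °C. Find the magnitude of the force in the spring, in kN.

P ≈ 13.7 kN

Free thermal expansion: δ_free = αΔT L = 10.9×10⁻⁶ × 150 × 1950 = 3.188 mm.
Let P be the compressive force at the spring. The tie shortens elastically by PL/(AE) and the spring compresses by P/k; together these equal δ_free.
So P = δ_free / [L/(AE) + 1/k] = 3.188 / [ 1950/(825×33×10³) + 1/(6200) ].
P = 3.188 / 0.0002329 = 13690 N.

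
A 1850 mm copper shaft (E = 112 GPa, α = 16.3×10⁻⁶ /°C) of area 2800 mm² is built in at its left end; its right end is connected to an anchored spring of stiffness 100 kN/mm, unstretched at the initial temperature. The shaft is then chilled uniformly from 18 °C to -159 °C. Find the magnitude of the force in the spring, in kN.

The unrestrained thermal change is αΔT L = 16.3×10⁻⁶ × 177 × 1850 = 5.337 mm.
Let P be the tensile force in the spring. The shaft extends elastically by PL/(AE) and the spring stretches by P/k; together these equal δ_free.
P [ L/(AE) + 1/k ] = δ_free → P [ 1850/(2800×112×10³) + 1/(100×10³) ] = 5.337.
P = 5.337 / 1.59×10⁻⁵ = 335700 N.

P ≈ 336 kN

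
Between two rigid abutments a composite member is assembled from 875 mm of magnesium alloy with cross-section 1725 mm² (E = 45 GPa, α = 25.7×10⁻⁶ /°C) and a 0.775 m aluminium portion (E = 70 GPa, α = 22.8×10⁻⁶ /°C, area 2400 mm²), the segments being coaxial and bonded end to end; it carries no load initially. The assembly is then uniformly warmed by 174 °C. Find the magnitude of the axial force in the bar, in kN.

With the walls removed the bar would change length by δ_free = Σ αᵢΔT Lᵢ = 25.7×10⁻⁶×174×875 + 22.8×10⁻⁶×174×775 = 6.987 mm.
Since the ends are fixed, an axial force P builds up, equal in every segment, with P · Σ Lᵢ/(AᵢEᵢ) = δ_free.
Σ Lᵢ/(AᵢEᵢ) = 875/(1725×45×10³) + 775/(2400×70×10³) = 1.589×10⁻⁵ mm/N.
Hence P = δ_free / Σ(L/AE) = 6.987/1.589×10⁻⁵ = 439.9 kN (compressive).

P ≈ 440 kN (compressive)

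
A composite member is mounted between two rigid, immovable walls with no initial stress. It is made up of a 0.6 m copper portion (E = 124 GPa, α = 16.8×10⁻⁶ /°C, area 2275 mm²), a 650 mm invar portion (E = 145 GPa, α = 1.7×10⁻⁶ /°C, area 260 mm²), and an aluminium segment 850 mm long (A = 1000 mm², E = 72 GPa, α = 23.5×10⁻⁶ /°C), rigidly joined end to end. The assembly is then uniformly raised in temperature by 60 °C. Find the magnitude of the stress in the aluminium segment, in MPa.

σ ≈ 60 MPa (compressive)

With the walls removed the bar would change length by δ_free = Σ αᵢΔT Lᵢ = 16.8×10⁻⁶×60×600 + 1.7×10⁻⁶×60×650 + 23.5×10⁻⁶×60×850 = 1.87 mm.
Since the ends are fixed, an axial force P builds up, equal in every segment, with P · Σ Lᵢ/(AᵢEᵢ) = δ_free.
Σ Lᵢ/(AᵢEᵢ) = 600/(2275×124×10³) + 650/(260×145×10³) + 850/(1000×72×10³) = 3.117×10⁻⁵ mm/N.
P = 1.87 / 3.117×10⁻⁵ = 59970 N = 59.97 kN, compressive.
σ_{aluminium} = P / A = 59970 / 1000 = 59.97 MPa.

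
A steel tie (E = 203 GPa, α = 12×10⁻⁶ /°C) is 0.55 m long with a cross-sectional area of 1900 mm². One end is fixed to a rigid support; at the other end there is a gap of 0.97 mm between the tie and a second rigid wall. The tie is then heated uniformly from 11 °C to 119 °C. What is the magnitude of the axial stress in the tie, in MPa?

σ ≈ 0 MPa

Free thermal elongation = αΔT L = 12×10⁻⁶ × 108 × 550 = 0.7128 mm.
Since δ_free = 0.713 mm is less than the 0.97 mm gap, the tie never touches the wall. No axial force develops.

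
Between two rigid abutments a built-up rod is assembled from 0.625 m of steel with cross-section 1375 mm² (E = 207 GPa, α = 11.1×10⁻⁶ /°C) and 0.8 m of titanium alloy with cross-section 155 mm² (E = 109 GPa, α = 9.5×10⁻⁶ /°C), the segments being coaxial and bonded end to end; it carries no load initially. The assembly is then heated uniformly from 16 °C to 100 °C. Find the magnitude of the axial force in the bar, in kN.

P ≈ 24.6 kN (compressive)

Free thermal expansion of the whole bar: Σ αᵢΔT Lᵢ = 11.1×10⁻⁶×84×625 + 9.5×10⁻⁶×84×800 = 1.221 mm.
Since the ends are fixed, an axial force P builds up, equal in every segment, with P · Σ Lᵢ/(AᵢEᵢ) = δ_free.
Σ Lᵢ/(AᵢEᵢ) = 625/(1375×207×10³) + 800/(155×109×10³) = 4.955×10⁻⁵ mm/N.
Hence P = δ_free / Σ(L/AE) = 1.221/4.955×10⁻⁵ = 24.65 kN (compressive).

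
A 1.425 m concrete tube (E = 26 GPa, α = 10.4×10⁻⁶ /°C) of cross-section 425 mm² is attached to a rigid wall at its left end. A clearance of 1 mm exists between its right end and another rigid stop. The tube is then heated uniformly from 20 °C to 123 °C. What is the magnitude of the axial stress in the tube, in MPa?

If the wall were absent the tube would grow by αΔT L = 10.4×10⁻⁶ × 103 × 1425 = 1.526 mm.
The gap closes (δ_free > 1 mm) and the wall then resists a further 1.526 − 1 = 0.5265 mm of expansion.
So σ = E(δ_free − g)/L = 26×10³ × 0.5265/1425 = 9.606 MPa.

σ ≈ 9.61 MPa (compressive)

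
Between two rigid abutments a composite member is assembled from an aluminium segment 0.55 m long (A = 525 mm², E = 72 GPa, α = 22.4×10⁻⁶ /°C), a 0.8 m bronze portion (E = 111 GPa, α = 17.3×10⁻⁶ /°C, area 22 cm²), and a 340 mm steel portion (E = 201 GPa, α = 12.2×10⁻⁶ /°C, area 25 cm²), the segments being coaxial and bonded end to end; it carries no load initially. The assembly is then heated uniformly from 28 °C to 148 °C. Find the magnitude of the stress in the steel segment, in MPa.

σ ≈ 78.6 MPa (compressive)

Free thermal expansion of the whole bar: Σ αᵢΔT Lᵢ = 22.4×10⁻⁶×120×550 + 17.3×10⁻⁶×120×800 + 12.2×10⁻⁶×120×340 = 3.637 mm.
The rigid supports impose zero overall length change; the single axial force P common to all segments must satisfy P Σ Lᵢ/(AᵢEᵢ) = δ_free.
Σ Lᵢ/(AᵢEᵢ) = 550/(525×72×10³) + 800/(2200×111×10³) + 340/(2500×201×10³) = 1.85×10⁻⁵ mm/N.
P = 3.637 / 1.85×10⁻⁵ = 196600 N = 196.6 kN, compressive.
σ_{steel} = P / A = 196600 / 2500 = 78.62 MPa.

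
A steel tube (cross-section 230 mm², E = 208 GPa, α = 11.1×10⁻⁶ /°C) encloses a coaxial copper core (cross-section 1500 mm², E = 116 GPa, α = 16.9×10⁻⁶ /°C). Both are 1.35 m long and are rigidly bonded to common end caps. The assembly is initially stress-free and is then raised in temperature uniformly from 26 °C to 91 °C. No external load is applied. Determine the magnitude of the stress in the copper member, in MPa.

The copper has the larger α, so on heating it would change length more than the steel if both were free. The rigid plates force a common final length, so the copper is put into compression and the steel into tension, with equal and opposite forces P (no external load).
Equating the net (thermal + elastic) strains gives |α₁ − α₂|·ΔT = P·[1/(A₁E₁) + 1/(A₂E₂)].
|α₁ − α₂|·ΔT = 5.8×10⁻⁶ × 65 = 0.000377.
1/(A₁E₁) + 1/(A₂E₂) = 1/(230×208×10³) + 1/(1500×116×10³) = 2.665×10⁻⁸ N⁻¹.
So P = 0.000377 / 2.665×10⁻⁸ = 14.15 kN.
σ_{copper} = P/A₂ = 14150/1500 = 9.431 MPa, compressive.

σ ≈ 9.43 MPa (compressive)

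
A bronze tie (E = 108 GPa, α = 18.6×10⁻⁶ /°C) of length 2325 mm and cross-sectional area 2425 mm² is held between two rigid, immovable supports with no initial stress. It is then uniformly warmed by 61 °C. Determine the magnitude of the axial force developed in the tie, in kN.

P ≈ 297 kN (compressive)

With zero net strain, σ = E·αΔT = 108 GPa × 18.6×10⁻⁶ × 61 = 122.5 MPa.
Axial force P = σA = 122.5 × 2425 = 297200 N = 297.2 kN, compressive.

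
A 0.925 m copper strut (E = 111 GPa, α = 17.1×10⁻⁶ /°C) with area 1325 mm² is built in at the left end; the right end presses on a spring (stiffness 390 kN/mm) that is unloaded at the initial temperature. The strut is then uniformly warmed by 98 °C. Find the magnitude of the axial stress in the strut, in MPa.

The unrestrained thermal change is αΔT L = 17.1×10⁻⁶ × 98 × 925 = 1.55 mm.
With a force P in the spring, the elastic change of the strut is PL/(AE) and that of the spring is P/k; compatibility requires their sum to equal δ_free.
So P = δ_free / [L/(AE) + 1/k] = 1.55 / [ 925/(1325×111×10³) + 1/(390×10³) ].
P = 1.55 / 8.853×10⁻⁶ = 175100 N.
σ = P/A = 175100/1325 = 132.1 MPa.

σ ≈ 132 MPa (compressive)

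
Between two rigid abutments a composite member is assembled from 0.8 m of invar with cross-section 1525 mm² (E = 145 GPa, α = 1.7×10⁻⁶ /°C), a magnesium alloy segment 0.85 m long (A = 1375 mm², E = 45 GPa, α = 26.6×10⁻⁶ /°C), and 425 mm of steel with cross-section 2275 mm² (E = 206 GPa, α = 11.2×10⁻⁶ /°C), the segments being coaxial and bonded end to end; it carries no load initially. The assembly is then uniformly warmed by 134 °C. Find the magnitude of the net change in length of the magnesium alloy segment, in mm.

|ΔL| ≈ 0.134 mm

With the walls removed the bar would change length by δ_free = Σ αᵢΔT Lᵢ = 1.7×10⁻⁶×134×800 + 26.6×10⁻⁶×134×850 + 11.2×10⁻⁶×134×425 = 3.85 mm.
Since the ends are fixed, an axial force P builds up, equal in every segment, with P · Σ Lᵢ/(AᵢEᵢ) = δ_free.
Σ Lᵢ/(AᵢEᵢ) = 800/(1525×145×10³) + 850/(1375×45×10³) + 425/(2275×206×10³) = 1.826×10⁻⁵ mm/N.
So P = 3.85 / 1.826×10⁻⁵ = 210.8 kN, compressive.
For the magnesium alloy segment, free thermal change = 26.6×10⁻⁶×134×850 = 3.03 mm and elastic change from P = 210800×850/(1375×45×10³) = 2.896 mm; these oppose, so the net change is 0.134 mm (segment lengthens).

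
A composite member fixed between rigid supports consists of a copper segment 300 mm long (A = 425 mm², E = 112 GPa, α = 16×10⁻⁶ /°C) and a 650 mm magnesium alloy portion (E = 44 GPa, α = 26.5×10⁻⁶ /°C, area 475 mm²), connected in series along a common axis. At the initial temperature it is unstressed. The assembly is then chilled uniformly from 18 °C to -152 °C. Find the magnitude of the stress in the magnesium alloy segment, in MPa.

Free thermal contraction of the whole bar: Σ αᵢΔT Lᵢ = 16×10⁻⁶×170×300 + 26.5×10⁻⁶×170×650 = 3.744 mm.
The walls prevent any net length change, so an axial force P (same in every segment) develops. Compatibility: P · Σ Lᵢ/(AᵢEᵢ) = δ_free.
Σ Lᵢ/(AᵢEᵢ) = 300/(425×112×10³) + 650/(475×44×10³) = 3.74×10⁻⁵ mm/N.
So P = 3.744 / 3.74×10⁻⁵ = 100.1 kN, tensile.
σ_{magnesium alloy} = P / A = 100100 / 475 = 210.7 MPa.

σ ≈ 211 MPa (tensile)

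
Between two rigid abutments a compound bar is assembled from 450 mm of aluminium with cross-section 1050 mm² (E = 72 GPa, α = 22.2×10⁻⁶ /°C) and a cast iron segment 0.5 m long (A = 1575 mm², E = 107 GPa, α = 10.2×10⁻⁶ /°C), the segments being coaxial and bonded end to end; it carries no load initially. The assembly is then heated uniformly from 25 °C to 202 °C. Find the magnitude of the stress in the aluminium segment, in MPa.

If the supports were absent, the total length change would be Σ αᵢΔT Lᵢ = 22.2×10⁻⁶×177×450 + 10.2×10⁻⁶×177×500 = 2.671 mm.
The walls prevent any net length change, so an axial force P (same in every segment) develops. Compatibility: P · Σ Lᵢ/(AᵢEᵢ) = δ_free.
The series flexibility is Σ Lᵢ/(AᵢEᵢ) = 450/(1050×72×10³) + 500/(1575×107×10³) = 8.919×10⁻⁶ mm/N.
P = 2.671 / 8.919×10⁻⁶ = 299500 N = 299.5 kN, compressive.
σ_{aluminium} = P / A = 299500 / 1050 = 285.2 MPa.

σ ≈ 285 MPa (compressive)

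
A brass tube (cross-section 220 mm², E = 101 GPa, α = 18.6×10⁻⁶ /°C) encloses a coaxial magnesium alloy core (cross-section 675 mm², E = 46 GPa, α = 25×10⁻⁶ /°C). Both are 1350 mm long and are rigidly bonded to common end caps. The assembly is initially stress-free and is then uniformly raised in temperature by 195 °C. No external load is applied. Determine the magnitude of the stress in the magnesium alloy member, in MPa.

Equilibrium of a rigid end plate with no external load gives equal and opposite internal forces ±P in the two members. Since α_{magnesium alloy} > α_{brass}, heating drives the magnesium alloy into compression and the brass into tension.
Compatibility of the two members (thermal + elastic change equal): (α₁ − α₂)ΔT = P·[1/(A₁E₁) + 1/(A₂E₂)].
|α₁ − α₂|·ΔT = 6.4×10⁻⁶ × 195 = 0.001248.
1/(A₁E₁) + 1/(A₂E₂) = 1/(220×101×10³) + 1/(675×46×10³) = 7.721×10⁻⁸ N⁻¹.
So P = 0.001248 / 7.721×10⁻⁸ = 16.16 kN.
σ_{magnesium alloy} = P/A₂ = 16160/675 = 23.95 MPa, compressive.

σ ≈ 23.9 MPa (compressive)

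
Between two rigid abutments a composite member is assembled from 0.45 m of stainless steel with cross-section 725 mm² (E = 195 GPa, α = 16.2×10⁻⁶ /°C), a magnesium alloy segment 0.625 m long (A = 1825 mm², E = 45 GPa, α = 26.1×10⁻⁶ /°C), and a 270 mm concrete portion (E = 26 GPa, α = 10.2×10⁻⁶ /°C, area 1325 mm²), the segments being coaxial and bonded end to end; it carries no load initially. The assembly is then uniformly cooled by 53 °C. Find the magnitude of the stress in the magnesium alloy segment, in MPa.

If the supports were absent, the total length change would be Σ αᵢΔT Lᵢ = 16.2×10⁻⁶×53×450 + 26.1×10⁻⁶×53×625 + 10.2×10⁻⁶×53×270 = 1.397 mm.
The rigid supports impose zero overall length change; the single axial force P common to all segments must satisfy P Σ Lᵢ/(AᵢEᵢ) = δ_free.
The series flexibility is Σ Lᵢ/(AᵢEᵢ) = 450/(725×195×10³) + 625/(1825×45×10³) + 270/(1325×26×10³) = 1.863×10⁻⁵ mm/N.
Hence P = δ_free / Σ(L/AE) = 1.397/1.863×10⁻⁵ = 74.98 kN (tensile).
σ_{magnesium alloy} = P / A = 74980 / 1825 = 41.08 MPa.

σ ≈ 41.1 MPa (tensile)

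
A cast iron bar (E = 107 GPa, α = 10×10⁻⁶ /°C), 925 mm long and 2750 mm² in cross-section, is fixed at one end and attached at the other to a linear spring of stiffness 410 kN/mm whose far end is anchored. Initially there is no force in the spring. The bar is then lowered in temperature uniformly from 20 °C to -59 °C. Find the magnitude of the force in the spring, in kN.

P ≈ 131 kN

Free thermal contraction: δ_free = αΔT L = 10×10⁻⁶ × 79 × 925 = 0.7307 mm.
With a force P in the spring, the elastic change of the bar is PL/(AE) and that of the spring is P/k; compatibility requires their sum to equal δ_free.
So P = δ_free / [L/(AE) + 1/k] = 0.7307 / [ 925/(2750×107×10³) + 1/(410×10³) ].
P = 0.7307 / 5.583×10⁻⁶ = 130900 N.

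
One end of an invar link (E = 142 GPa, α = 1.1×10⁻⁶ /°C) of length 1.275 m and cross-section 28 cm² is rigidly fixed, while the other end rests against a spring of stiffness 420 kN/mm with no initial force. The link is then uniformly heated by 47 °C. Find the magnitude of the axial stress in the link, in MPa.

σ ≈ 4.21 MPa (compressive)

Free thermal expansion: δ_free = αΔT L = 1.1×10⁻⁶ × 47 × 1275 = 0.06592 mm.
With a force P in the spring, the elastic change of the link is PL/(AE) and that of the spring is P/k; compatibility requires their sum to equal δ_free.
P [ L/(AE) + 1/k ] = δ_free → P [ 1275/(2800×142×10³) + 1/(420×10³) ] = 0.06592.
P = 0.06592 / 5.588×10⁻⁶ = 11800 N.
σ = P/A = 11800/2800 = 4.213 MPa.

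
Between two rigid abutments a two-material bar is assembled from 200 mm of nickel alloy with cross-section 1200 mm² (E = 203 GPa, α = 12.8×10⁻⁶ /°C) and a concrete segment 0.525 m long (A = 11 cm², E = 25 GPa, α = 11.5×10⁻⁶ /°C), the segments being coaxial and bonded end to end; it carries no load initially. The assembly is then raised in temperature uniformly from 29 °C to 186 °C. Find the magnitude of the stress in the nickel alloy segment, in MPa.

σ ≈ 56.5 MPa (compressive)

If the supports were absent, the total length change would be Σ αᵢΔT Lᵢ = 12.8×10⁻⁶×157×200 + 11.5×10⁻⁶×157×525 = 1.35 mm.
The walls prevent any net length change, so an axial force P (same in every segment) develops. Compatibility: P · Σ Lᵢ/(AᵢEᵢ) = δ_free.
Σ Lᵢ/(AᵢEᵢ) = 200/(1200×203×10³) + 525/(1100×25×10³) = 1.991×10⁻⁵ mm/N.
So P = 1.35 / 1.991×10⁻⁵ = 67.79 kN, compressive.
σ_{nickel alloy} = P / A = 67790 / 1200 = 56.49 MPa.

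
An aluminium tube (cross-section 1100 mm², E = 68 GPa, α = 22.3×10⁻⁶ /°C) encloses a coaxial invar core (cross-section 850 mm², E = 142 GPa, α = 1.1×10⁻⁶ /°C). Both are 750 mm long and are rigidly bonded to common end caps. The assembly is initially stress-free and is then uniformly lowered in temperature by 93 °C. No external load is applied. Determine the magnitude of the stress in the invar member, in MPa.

The aluminium has the larger α, so on cooling it would change length more than the invar if both were free. The rigid plates force a common final length, so the aluminium is put into tension and the invar into compression, with equal and opposite forces P (no external load).
Equating the net (thermal + elastic) strains gives |α₁ − α₂|·ΔT = P·[1/(A₁E₁) + 1/(A₂E₂)].
|α₁ − α₂|·ΔT = 21.2×10⁻⁶ × 93 = 0.001972.
1/(A₁E₁) + 1/(A₂E₂) = 1/(1100×68×10³) + 1/(850×142×10³) = 2.165×10⁻⁸ N⁻¹.
P = 0.001972 / 2.165×10⁻⁸ = 91050 N = 91.05 kN.
σ_{invar} = P/A₂ = 91050/850 = 107.1 MPa, compressive.

σ ≈ 107 MPa (compressive)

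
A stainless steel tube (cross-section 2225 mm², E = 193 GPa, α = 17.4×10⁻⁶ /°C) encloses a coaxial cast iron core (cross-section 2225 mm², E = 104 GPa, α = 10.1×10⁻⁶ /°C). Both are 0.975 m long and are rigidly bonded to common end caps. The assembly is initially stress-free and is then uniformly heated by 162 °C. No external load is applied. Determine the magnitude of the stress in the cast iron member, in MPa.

Both members must finish at the same length. With the larger α, the stainless steel tends to over-expand; the plates restrain it, putting the stainless steel in compression and the cast iron in tension. With no external load the two internal forces are equal and opposite, magnitude P.
Setting the final lengths equal and cancelling L: (α₁ − α₂)ΔT = P/(A₁E₁) + P/(A₂E₂).
|α₁ − α₂|·ΔT = 7.3×10⁻⁶ × 162 = 0.001183.
1/(A₁E₁) + 1/(A₂E₂) = 1/(2225×193×10³) + 1/(2225×104×10³) = 6.65×10⁻⁹ N⁻¹.
So P = 0.001183 / 6.65×10⁻⁹ = 177.8 kN.
σ_{cast iron} = P/A₂ = 177800/2225 = 79.92 MPa, tensile.

σ ≈ 79.9 MPa (tensile)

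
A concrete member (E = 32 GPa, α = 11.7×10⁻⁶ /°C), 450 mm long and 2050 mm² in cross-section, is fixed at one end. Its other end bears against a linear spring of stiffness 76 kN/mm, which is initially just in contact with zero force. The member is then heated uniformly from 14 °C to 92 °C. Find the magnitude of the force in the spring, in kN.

P ≈ 20.5 kN

If the spring were absent the member would lengthen by αΔT L = 11.7×10⁻⁶ × 78 × 450 = 0.4107 mm.
Let P be the compressive force at the spring. The member shortens elastically by PL/(AE) and the spring compresses by P/k; together these equal δ_free.
P [ L/(AE) + 1/k ] = δ_free → P [ 450/(2050×32×10³) + 1/(76×10³) ] = 0.4107.
P = 0.4107 / 2.002×10⁻⁵ = 20520 N.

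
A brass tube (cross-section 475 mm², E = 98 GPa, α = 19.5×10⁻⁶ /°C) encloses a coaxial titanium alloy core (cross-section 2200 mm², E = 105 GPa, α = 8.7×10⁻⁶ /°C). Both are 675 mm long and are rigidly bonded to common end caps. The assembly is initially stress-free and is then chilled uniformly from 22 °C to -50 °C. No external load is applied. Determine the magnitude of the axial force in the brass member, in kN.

P ≈ 30.1 kN (tensile in the brass)

Both members must finish at the same length. With the larger α, the brass tends to over-contract; the plates restrain it, putting the brass in tension and the titanium alloy in compression. With no external load the two internal forces are equal and opposite, magnitude P.
Setting the final lengths equal and cancelling L: (α₁ − α₂)ΔT = P/(A₁E₁) + P/(A₂E₂).
|α₁ − α₂|·ΔT = 10.8×10⁻⁶ × 72 = 0.0007776.
1/(A₁E₁) + 1/(A₂E₂) = 1/(475×98×10³) + 1/(2200×105×10³) = 2.581×10⁻⁸ N⁻¹.
So P = 0.0007776 / 2.581×10⁻⁸ = 30.13 kN.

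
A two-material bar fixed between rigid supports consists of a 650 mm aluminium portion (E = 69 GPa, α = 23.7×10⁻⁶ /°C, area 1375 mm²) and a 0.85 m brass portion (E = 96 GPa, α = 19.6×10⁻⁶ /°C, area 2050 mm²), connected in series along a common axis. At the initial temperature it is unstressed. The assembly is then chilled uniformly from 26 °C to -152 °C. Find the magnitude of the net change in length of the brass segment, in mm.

With the walls removed the bar would change length by δ_free = Σ αᵢΔT Lᵢ = 23.7×10⁻⁶×178×650 + 19.6×10⁻⁶×178×850 = 5.708 mm.
The walls prevent any net length change, so an axial force P (same in every segment) develops. Compatibility: P · Σ Lᵢ/(AᵢEᵢ) = δ_free.
Σ Lᵢ/(AᵢEᵢ) = 650/(1375×69×10³) + 850/(2050×96×10³) = 1.117×10⁻⁵ mm/N.
Hence P = δ_free / Σ(L/AE) = 5.708/1.117×10⁻⁵ = 511 kN (tensile).
For the brass segment, free thermal change = 19.6×10⁻⁶×178×850 = 2.965 mm and elastic change from P = 511000×850/(2050×96×10³) = 2.207 mm; these oppose, so the net change is 0.759 mm (segment shortens).

|ΔL| ≈ 0.759 mm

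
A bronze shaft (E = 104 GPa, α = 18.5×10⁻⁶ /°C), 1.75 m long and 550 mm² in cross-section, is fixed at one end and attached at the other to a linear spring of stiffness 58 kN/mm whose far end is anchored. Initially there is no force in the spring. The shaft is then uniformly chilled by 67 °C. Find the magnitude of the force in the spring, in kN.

The unrestrained thermal change is αΔT L = 18.5×10⁻⁶ × 67 × 1750 = 2.169 mm.
Let P be the tensile force in the spring. The shaft extends elastically by PL/(AE) and the spring stretches by P/k; together these equal δ_free.
P [ L/(AE) + 1/k ] = δ_free → P [ 1750/(550×104×10³) + 1/(58×10³) ] = 2.169.
P = 2.169 / 4.784×10⁻⁵ = 45350 N.

P ≈ 45.3 kN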